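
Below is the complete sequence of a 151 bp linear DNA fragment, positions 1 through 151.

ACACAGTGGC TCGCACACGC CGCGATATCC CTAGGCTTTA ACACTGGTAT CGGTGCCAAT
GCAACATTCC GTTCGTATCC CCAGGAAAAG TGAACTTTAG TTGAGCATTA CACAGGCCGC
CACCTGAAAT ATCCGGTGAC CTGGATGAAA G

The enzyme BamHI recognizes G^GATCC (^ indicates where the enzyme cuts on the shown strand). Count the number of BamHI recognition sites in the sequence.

No occurrence of GGATCC is present in the sequence.
BamHI does not cut: 0 sites.

0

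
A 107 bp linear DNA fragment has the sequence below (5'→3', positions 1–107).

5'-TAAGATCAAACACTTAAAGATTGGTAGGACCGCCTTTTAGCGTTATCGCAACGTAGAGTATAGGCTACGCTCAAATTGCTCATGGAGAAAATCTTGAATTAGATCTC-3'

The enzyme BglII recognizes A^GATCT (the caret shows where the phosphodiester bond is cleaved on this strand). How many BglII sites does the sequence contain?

AGATCT occurs starting at position 101.
BglII cuts at 1 site.

1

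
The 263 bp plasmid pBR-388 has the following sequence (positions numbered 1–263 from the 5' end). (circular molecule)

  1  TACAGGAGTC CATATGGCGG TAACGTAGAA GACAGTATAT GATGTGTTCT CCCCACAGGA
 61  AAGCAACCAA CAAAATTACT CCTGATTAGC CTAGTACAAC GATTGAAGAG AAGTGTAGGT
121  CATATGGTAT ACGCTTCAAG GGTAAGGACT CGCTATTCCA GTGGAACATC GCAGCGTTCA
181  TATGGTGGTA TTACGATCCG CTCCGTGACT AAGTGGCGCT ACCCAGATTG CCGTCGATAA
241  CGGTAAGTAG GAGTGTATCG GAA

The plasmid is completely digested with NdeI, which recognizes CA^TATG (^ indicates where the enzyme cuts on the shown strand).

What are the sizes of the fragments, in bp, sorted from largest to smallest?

110, 95, 58 bp

NdeI sites (CATATG) start at positions 11, 121, 179.
NdeI cuts after base 2 of each site, so after positions 12, 122, 180.
Circular molecule, 3 cuts → 3 fragments:
  13–122 → 110 bp
  123–180 → 58 bp
  181–263 then 1–12 → 83 + 12 = 95 bp
Sorted largest to smallest: 110, 95, 58 bp.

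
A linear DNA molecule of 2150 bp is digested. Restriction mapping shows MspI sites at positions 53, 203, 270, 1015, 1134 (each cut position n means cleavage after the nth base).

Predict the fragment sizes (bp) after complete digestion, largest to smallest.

Linear molecule, 5 cuts → 6 fragments:
  53 − 0 = 53 bp
  203 − 53 = 150 bp
  270 − 203 = 67 bp
  1015 − 270 = 745 bp
  1134 − 1015 = 119 bp
  2150 − 1134 = 1016 bp
Sorted largest to smallest: 1016, 745, 150, 119, 67, 53 bp.

1016, 745, 150, 119, 67, 53 bp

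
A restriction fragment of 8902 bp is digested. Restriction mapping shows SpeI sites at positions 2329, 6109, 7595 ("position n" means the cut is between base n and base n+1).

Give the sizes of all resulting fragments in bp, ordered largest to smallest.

Linear molecule, 3 cuts → 4 fragments:
  2329 − 0 = 2329 bp
  6109 − 2329 = 3780 bp
  7595 − 6109 = 1486 bp
  8902 − 7595 = 1307 bp
Sorted largest to smallest: 3780, 2329, 1486, 1307 bp.

3780, 2329, 1486, 1307 bp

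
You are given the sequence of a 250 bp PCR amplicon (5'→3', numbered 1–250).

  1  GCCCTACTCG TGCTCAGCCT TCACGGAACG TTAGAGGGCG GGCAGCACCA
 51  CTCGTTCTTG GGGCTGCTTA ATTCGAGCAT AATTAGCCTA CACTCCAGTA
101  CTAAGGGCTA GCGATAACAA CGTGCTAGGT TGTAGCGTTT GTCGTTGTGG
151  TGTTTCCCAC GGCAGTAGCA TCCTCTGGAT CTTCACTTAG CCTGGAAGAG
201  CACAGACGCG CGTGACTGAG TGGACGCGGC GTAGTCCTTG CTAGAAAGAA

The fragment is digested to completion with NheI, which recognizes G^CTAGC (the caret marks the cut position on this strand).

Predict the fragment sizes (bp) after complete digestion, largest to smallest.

143, 107 bp

The NheI site (GCTAGC) starts at position 107.
NheI cuts after the first base of each site, so after position 107.
Linear molecule, 1 cut → 2 fragments:
  1–107 → 107 bp
  108–250 → 143 bp
Sorted largest to smallest: 143, 107 bp.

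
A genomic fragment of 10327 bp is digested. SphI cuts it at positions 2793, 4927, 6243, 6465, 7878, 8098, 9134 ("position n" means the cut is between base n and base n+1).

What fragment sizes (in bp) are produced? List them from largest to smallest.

Linear molecule, 7 cuts → 8 fragments:
  2793 − 0 = 2793 bp
  4927 − 2793 = 2134 bp
  6243 − 4927 = 1316 bp
  6465 − 6243 = 222 bp
  7878 − 6465 = 1413 bp
  8098 − 7878 = 220 bp
  9134 − 8098 = 1036 bp
  10327 − 9134 = 1193 bp
Sorted largest to smallest: 2793, 2134, 1413, 1316, 1193, 1036, 222, 220 bp.

2793, 2134, 1413, 1316, 1193, 1036, 222, 220 bp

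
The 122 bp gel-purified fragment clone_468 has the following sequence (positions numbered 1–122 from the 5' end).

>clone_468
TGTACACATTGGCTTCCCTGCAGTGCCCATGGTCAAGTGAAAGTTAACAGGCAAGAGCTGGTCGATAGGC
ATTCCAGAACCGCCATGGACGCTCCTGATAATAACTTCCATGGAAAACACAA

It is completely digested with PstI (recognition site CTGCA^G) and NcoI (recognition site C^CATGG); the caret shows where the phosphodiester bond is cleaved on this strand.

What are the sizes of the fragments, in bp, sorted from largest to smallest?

56, 25, 22, 14, 5 bp

The PstI site (CTGCAG) starts at position 18.
PstI cuts after base 5 of each site (before the last base), so after position 22.
NcoI sites (CCATGG) start at positions 27, 83, 108.
NcoI cuts after the first base of each site, so after positions 27, 83, 108.
Combined cut positions: 22, 27, 83, 108.
Linear molecule, 4 cuts → 5 fragments:
  1–22 → 22 bp
  23–27 → 5 bp
  28–83 → 56 bp
  84–108 → 25 bp
  109–122 → 14 bp
Sorted largest to smallest: 56, 25, 22, 14, 5 bp.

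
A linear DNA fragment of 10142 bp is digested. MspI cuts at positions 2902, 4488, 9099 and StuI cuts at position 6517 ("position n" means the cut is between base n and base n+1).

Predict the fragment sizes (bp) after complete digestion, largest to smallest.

Combined cut positions (sorted): 2902, 4488, 6517, 9099.
Linear molecule, 4 cuts → 5 fragments:
  2902 − 0 = 2902 bp
  4488 − 2902 = 1586 bp
  6517 − 4488 = 2029 bp
  9099 − 6517 = 2582 bp
  10142 − 9099 = 1043 bp
Sorted largest to smallest: 2902, 2582, 2029, 1586, 1043 bp.

2902, 2582, 2029, 1586, 1043 bp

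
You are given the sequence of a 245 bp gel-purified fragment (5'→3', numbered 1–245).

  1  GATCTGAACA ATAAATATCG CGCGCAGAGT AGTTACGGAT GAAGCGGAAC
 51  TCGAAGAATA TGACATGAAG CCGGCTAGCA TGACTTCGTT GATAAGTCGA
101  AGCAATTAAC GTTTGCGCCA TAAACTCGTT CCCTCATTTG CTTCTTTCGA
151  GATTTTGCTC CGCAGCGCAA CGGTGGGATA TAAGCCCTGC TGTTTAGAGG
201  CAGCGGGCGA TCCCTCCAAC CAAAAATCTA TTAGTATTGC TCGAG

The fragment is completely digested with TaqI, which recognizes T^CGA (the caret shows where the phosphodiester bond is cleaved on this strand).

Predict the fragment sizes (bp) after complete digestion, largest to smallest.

TaqI sites (TCGA) start at positions 51, 97, 147, 241.
TaqI cuts after the first base of each site, so after positions 51, 97, 147, 241.
Linear molecule, 4 cuts → 5 fragments:
  1–51 → 51 bp
  52–97 → 46 bp
  98–147 → 50 bp
  148–241 → 94 bp
  242–245 → 4 bp
Sorted largest to smallest: 94, 51, 50, 46, 4 bp.

94, 51, 50, 46, 4 bp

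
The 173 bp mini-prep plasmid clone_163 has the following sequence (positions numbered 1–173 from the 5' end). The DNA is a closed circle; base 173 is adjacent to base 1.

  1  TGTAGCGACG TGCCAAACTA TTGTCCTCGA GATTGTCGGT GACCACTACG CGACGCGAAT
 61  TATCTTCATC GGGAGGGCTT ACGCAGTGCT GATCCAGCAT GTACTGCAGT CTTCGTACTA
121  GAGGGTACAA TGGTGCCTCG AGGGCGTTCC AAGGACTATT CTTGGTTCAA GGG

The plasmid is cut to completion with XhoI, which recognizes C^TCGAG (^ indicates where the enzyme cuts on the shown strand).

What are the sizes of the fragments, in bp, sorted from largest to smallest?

111, 62 bp

XhoI sites (CTCGAG) start at positions 26, 137.
XhoI cuts after the first base of each site, so after positions 26, 137.
Circular molecule, 2 cuts → 2 fragments:
  27–137 → 111 bp
  138–173 then 1–26 → 36 + 26 = 62 bp
Sorted largest to smallest: 111, 62 bp.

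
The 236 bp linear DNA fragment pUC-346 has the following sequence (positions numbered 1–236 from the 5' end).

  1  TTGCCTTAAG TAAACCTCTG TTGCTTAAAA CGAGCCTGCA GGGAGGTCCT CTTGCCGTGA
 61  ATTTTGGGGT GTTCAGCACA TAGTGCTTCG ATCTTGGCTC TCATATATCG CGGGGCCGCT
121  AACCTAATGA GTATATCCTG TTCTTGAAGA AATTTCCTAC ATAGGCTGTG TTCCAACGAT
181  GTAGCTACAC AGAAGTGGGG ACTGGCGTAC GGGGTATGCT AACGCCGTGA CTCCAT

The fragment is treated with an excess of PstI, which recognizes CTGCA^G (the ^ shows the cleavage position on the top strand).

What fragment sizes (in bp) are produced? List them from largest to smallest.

196, 40 bp

The PstI site (CTGCAG) starts at position 36.
PstI cuts after base 5 of each site (before the last base), so after position 40.
Linear molecule, 1 cut → 2 fragments:
  1–40 → 40 bp
  41–236 → 196 bp
Sorted largest to smallest: 196, 40 bp.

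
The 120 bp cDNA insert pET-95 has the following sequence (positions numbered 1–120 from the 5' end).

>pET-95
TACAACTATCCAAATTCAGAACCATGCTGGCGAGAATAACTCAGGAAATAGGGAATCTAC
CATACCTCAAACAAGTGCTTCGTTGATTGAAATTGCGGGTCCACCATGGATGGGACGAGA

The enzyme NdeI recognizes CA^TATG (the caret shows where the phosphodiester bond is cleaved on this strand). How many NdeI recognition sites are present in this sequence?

No occurrence of CATATG is present in the sequence.
NdeI does not cut: 0 sites.

0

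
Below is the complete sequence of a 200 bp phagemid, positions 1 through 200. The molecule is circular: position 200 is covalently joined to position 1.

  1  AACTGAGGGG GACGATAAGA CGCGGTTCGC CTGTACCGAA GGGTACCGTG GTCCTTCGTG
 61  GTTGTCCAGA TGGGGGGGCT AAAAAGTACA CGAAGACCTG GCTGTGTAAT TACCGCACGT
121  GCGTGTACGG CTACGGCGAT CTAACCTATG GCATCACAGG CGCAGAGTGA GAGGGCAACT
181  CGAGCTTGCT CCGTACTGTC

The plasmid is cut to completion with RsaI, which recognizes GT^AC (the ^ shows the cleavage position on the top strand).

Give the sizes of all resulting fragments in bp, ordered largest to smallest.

68, 43, 40, 39, 10 bp

RsaI sites (GTAC) start at positions 33, 43, 86, 125, 193.
RsaI cuts after base 2 of each site, so after positions 34, 44, 87, 126, 194.
Circular molecule, 5 cuts → 5 fragments:
  35–44 → 10 bp
  45–87 → 43 bp
  88–126 → 39 bp
  127–194 → 68 bp
  195–200 then 1–34 → 6 + 34 = 40 bp
Sorted largest to smallest: 68, 43, 40, 39, 10 bp.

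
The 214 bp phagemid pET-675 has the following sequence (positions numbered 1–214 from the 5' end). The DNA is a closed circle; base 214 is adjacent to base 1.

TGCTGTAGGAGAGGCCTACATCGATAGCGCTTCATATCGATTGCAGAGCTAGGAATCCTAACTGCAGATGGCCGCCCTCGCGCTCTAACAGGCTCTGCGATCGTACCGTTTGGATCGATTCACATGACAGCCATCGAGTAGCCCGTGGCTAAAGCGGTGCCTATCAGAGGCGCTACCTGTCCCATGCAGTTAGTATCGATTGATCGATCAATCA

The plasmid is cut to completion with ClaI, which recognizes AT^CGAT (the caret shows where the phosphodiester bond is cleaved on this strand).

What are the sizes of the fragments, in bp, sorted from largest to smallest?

81, 78, 31, 16, 8 bp

ClaI sites (ATCGAT) start at positions 20, 36, 114, 195, 203.
ClaI cuts after base 2 of each site, so after positions 21, 37, 115, 196, 204.
Circular molecule, 5 cuts → 5 fragments:
  22–37 → 16 bp
  38–115 → 78 bp
  116–196 → 81 bp
  197–204 → 8 bp
  205–214 then 1–21 → 10 + 21 = 31 bp
Sorted largest to smallest: 81, 78, 31, 16, 8 bp.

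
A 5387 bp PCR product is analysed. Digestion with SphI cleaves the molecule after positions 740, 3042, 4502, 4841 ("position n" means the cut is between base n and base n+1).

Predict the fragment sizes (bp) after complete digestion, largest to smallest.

Linear molecule, 4 cuts → 5 fragments:
  740 − 0 = 740 bp
  3042 − 740 = 2302 bp
  4502 − 3042 = 1460 bp
  4841 − 4502 = 339 bp
  5387 − 4841 = 546 bp
Sorted largest to smallest: 2302, 1460, 740, 546, 339 bp.

2302, 1460, 740, 546, 339 bp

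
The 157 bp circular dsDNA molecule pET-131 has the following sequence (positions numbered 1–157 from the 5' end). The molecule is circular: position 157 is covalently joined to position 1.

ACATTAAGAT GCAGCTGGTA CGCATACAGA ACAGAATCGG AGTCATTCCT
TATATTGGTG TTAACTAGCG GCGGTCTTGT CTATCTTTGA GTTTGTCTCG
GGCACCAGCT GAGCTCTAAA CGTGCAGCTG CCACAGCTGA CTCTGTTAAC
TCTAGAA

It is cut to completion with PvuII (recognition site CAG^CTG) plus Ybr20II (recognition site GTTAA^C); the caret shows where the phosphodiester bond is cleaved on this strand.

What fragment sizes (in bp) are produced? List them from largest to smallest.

50, 44, 22, 19, 13, 9 bp

PvuII sites (CAGCTG) start at positions 12, 106, 125, 134.
PvuII cuts after base 3 of each site, so after positions 14, 108, 127, 136.
Ybr20II sites (GTTAAC) start at positions 60, 145.
Ybr20II cuts after base 5 of each site (before the last base), so after positions 64, 149.
Combined cut positions: 14, 64, 108, 127, 136, 149.
Circular molecule, 6 cuts → 6 fragments:
  15–64 → 50 bp
  65–108 → 44 bp
  109–127 → 19 bp
  128–136 → 9 bp
  137–149 → 13 bp
  150–157 then 1–14 → 8 + 14 = 22 bp
Sorted largest to smallest: 50, 44, 22, 19, 13, 9 bp.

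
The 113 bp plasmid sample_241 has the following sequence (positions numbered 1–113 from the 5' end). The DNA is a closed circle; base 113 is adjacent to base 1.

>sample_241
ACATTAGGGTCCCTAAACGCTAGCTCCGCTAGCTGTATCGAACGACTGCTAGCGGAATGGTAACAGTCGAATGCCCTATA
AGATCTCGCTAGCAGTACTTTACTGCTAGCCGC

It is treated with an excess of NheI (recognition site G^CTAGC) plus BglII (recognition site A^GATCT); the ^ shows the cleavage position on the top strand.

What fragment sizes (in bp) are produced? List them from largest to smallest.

NheI sites (GCTAGC) start at positions 19, 28, 48, 88, 105.
NheI cuts after the first base of each site, so after positions 19, 28, 48, 88, 105.
The BglII site (AGATCT) starts at position 81.
BglII cuts after the first base of each site, so after position 81.
Combined cut positions: 19, 28, 48, 81, 88, 105.
Circular molecule, 6 cuts → 6 fragments:
  20–28 → 9 bp
  29–48 → 20 bp
  49–81 → 33 bp
  82–88 → 7 bp
  89–105 → 17 bp
  106–113 then 1–19 → 8 + 19 = 27 bp
Sorted largest to smallest: 33, 27, 20, 17, 9, 7 bp.

33, 27, 20, 17, 9, 7 bp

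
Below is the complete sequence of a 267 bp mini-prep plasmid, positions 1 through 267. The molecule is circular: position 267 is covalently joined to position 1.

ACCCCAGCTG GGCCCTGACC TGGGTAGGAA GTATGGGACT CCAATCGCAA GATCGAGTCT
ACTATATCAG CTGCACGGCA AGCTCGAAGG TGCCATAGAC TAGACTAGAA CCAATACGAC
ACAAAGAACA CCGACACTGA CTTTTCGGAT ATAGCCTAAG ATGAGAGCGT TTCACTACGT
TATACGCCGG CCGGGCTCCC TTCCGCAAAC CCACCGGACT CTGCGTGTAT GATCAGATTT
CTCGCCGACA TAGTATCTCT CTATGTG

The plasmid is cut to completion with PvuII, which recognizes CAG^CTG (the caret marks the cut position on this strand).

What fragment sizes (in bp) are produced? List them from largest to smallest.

PvuII sites (CAGCTG) start at positions 5, 68.
PvuII cuts after base 3 of each site, so after positions 7, 70.
Circular molecule, 2 cuts → 2 fragments:
  8–70 → 63 bp
  71–267 then 1–7 → 197 + 7 = 204 bp
Sorted largest to smallest: 204, 63 bp.

204, 63 bp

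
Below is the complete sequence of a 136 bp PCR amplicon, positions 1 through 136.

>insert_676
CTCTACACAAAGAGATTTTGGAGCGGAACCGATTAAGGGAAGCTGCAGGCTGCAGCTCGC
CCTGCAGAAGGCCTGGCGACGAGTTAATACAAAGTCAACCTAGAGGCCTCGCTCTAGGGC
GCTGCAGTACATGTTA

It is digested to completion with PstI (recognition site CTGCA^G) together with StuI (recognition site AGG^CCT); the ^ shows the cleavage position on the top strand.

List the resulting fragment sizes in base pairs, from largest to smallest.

PstI sites (CTGCAG) start at positions 43, 50, 62, 122.
PstI cuts after base 5 of each site (before the last base), so after positions 47, 54, 66, 126.
StuI sites (AGGCCT) start at positions 69, 104.
StuI cuts after base 3 of each site, so after positions 71, 106.
Combined cut positions: 47, 54, 66, 71, 106, 126.
Linear molecule, 6 cuts → 7 fragments:
  1–47 → 47 bp
  48–54 → 7 bp
  55–66 → 12 bp
  67–71 → 5 bp
  72–106 → 35 bp
  107–126 → 20 bp
  127–136 → 10 bp
Sorted largest to smallest: 47, 35, 20, 12, 10, 7, 5 bp.

47, 35, 20, 12, 10, 7, 5 bp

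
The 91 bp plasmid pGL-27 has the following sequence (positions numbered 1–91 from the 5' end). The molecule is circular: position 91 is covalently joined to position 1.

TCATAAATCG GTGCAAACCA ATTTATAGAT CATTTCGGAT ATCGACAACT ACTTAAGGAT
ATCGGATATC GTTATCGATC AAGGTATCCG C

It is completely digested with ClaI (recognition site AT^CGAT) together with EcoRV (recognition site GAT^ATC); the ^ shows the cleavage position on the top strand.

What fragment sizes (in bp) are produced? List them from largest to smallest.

The ClaI site (ATCGAT) starts at position 74.
ClaI cuts after base 2 of each site, so after position 75.
EcoRV sites (GATATC) start at positions 38, 58, 65.
EcoRV cuts after base 3 of each site, so after positions 40, 60, 67.
Combined cut positions: 40, 60, 67, 75.
Circular molecule, 4 cuts → 4 fragments:
  41–60 → 20 bp
  61–67 → 7 bp
  68–75 → 8 bp
  76–91 then 1–40 → 16 + 40 = 56 bp
Sorted largest to smallest: 56, 20, 8, 7 bp.

56, 20, 8, 7 bp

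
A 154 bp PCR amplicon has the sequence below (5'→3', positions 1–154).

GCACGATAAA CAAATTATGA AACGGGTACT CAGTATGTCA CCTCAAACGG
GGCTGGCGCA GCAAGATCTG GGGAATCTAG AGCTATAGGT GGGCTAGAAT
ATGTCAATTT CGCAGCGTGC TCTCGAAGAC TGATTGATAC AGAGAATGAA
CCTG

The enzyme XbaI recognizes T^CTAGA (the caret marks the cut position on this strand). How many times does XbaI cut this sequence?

TCTAGA occurs starting at position 76.
XbaI cuts at 1 site.

1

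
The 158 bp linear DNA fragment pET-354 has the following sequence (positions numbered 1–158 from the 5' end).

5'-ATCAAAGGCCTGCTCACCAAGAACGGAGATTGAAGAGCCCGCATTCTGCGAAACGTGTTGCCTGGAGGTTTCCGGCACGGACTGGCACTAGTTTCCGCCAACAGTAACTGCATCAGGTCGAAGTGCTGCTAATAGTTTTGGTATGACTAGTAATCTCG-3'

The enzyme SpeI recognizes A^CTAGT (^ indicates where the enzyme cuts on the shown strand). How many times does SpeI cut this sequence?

2

ACTAGT occurs starting at positions 87, 146.
SpeI cuts at 2 sites.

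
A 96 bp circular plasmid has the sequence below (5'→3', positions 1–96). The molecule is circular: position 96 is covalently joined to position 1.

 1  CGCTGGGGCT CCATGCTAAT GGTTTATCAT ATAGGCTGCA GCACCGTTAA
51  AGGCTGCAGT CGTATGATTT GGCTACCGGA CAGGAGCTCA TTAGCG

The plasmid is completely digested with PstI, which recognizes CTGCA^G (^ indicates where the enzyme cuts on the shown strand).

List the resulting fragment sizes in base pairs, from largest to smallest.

78, 18 bp

PstI sites (CTGCAG) start at positions 36, 54.
PstI cuts after base 5 of each site (before the last base), so after positions 40, 58.
Circular molecule, 2 cuts → 2 fragments:
  41–58 → 18 bp
  59–96 then 1–40 → 38 + 40 = 78 bp
Sorted largest to smallest: 78, 18 bp.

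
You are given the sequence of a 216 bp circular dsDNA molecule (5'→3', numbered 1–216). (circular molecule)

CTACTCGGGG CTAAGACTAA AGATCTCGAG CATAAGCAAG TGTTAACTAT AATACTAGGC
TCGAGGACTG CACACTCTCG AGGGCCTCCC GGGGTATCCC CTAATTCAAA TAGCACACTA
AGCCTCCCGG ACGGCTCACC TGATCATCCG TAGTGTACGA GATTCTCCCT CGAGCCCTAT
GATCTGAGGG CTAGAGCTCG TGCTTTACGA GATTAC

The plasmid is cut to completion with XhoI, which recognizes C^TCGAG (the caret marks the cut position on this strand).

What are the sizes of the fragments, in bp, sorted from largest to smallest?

92, 72, 35, 17 bp

XhoI sites (CTCGAG) start at positions 25, 60, 77, 169.
XhoI cuts after the first base of each site, so after positions 25, 60, 77, 169.
Circular molecule, 4 cuts → 4 fragments:
  26–60 → 35 bp
  61–77 → 17 bp
  78–169 → 92 bp
  170–216 then 1–25 → 47 + 25 = 72 bp
Sorted largest to smallest: 92, 72, 35, 17 bp.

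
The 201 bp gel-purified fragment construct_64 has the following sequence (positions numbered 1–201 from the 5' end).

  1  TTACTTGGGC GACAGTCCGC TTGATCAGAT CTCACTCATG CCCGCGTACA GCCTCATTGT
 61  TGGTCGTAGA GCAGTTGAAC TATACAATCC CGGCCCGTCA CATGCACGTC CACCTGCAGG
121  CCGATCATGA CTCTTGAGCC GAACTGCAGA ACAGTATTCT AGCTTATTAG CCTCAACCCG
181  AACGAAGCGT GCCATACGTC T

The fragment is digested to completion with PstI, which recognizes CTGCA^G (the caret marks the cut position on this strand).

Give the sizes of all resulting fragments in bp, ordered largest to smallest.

118, 53, 30 bp

PstI sites (CTGCAG) start at positions 114, 144.
PstI cuts after base 5 of each site (before the last base), so after positions 118, 148.
Linear molecule, 2 cuts → 3 fragments:
  1–118 → 118 bp
  119–148 → 30 bp
  149–201 → 53 bp
Sorted largest to smallest: 118, 53, 30 bp.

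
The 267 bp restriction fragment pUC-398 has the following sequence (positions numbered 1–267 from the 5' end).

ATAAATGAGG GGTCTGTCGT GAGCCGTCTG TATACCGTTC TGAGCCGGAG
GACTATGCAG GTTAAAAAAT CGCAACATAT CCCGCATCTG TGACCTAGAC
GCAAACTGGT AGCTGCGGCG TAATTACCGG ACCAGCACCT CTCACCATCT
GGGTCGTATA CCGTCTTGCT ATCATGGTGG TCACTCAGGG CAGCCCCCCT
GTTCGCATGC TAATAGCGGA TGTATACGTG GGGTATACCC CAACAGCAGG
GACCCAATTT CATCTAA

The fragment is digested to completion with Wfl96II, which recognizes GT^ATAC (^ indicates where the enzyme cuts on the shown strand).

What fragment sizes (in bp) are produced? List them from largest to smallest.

Wfl96II sites (GTATAC) start at positions 30, 156, 222, 233.
Wfl96II cuts after base 2 of each site, so after positions 31, 157, 223, 234.
Linear molecule, 4 cuts → 5 fragments:
  1–31 → 31 bp
  32–157 → 126 bp
  158–223 → 66 bp
  224–234 → 11 bp
  235–267 → 33 bp
Sorted largest to smallest: 126, 66, 33, 31, 11 bp.

126, 66, 33, 31, 11 bp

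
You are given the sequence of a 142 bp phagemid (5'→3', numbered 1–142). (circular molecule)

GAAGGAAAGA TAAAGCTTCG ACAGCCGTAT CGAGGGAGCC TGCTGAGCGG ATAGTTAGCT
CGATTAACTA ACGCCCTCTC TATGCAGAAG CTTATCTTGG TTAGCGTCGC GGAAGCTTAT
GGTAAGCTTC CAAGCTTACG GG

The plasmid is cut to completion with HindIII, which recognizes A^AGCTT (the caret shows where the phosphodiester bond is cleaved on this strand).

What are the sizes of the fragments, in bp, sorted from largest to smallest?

HindIII sites (AAGCTT) start at positions 13, 88, 113, 124, 132.
HindIII cuts after the first base of each site, so after positions 13, 88, 113, 124, 132.
Circular molecule, 5 cuts → 5 fragments:
  14–88 → 75 bp
  89–113 → 25 bp
  114–124 → 11 bp
  125–132 → 8 bp
  133–142 then 1–13 → 10 + 13 = 23 bp
Sorted largest to smallest: 75, 25, 23, 11, 8 bp.

75, 25, 23, 11, 8 bp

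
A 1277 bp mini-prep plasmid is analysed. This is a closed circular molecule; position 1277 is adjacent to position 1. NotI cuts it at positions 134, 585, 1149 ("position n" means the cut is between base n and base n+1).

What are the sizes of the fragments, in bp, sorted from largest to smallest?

Circular molecule, 3 cuts → 3 fragments:
  585 − 134 = 451 bp
  1149 − 585 = 564 bp
  wrap: 1277 − 1149 + 134 = 262 bp
Sorted largest to smallest: 564, 451, 262 bp.

564, 451, 262 bp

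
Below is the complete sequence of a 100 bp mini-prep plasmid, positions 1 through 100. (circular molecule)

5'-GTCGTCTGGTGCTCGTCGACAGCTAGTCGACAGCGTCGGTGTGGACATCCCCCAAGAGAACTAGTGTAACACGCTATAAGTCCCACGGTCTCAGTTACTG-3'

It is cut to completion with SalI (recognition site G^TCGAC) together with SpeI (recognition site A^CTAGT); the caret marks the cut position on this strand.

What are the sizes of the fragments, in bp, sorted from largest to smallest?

SalI sites (GTCGAC) start at positions 15, 26.
SalI cuts after the first base of each site, so after positions 15, 26.
The SpeI site (ACTAGT) starts at position 60.
SpeI cuts after the first base of each site, so after position 60.
Combined cut positions: 15, 26, 60.
Circular molecule, 3 cuts → 3 fragments:
  16–26 → 11 bp
  27–60 → 34 bp
  61–100 then 1–15 → 40 + 15 = 55 bp
Sorted largest to smallest: 55, 34, 11 bp.

55, 34, 11 bp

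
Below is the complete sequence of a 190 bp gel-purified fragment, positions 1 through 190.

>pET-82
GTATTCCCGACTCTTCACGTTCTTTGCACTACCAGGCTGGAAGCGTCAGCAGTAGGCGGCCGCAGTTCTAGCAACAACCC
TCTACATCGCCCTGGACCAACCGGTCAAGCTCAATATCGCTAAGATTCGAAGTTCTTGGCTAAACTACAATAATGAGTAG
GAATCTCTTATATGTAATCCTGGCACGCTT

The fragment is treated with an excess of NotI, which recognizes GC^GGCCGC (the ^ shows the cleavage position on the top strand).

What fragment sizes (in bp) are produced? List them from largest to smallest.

133, 57 bp

The NotI site (GCGGCCGC) starts at position 56.
NotI cuts after base 2 of each site, so after position 57.
Linear molecule, 1 cut → 2 fragments:
  1–57 → 57 bp
  58–190 → 133 bp
Sorted largest to smallest: 133, 57 bp.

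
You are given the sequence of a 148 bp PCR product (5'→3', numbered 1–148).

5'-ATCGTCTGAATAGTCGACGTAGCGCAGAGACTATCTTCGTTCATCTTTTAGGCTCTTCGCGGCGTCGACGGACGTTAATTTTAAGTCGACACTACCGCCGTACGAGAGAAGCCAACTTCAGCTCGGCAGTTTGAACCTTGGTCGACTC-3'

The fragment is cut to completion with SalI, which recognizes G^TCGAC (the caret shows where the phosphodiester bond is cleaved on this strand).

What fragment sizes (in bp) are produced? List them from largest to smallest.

56, 51, 21, 13, 7 bp

SalI sites (GTCGAC) start at positions 13, 64, 85, 141.
SalI cuts after the first base of each site, so after positions 13, 64, 85, 141.
Linear molecule, 4 cuts → 5 fragments:
  1–13 → 13 bp
  14–64 → 51 bp
  65–85 → 21 bp
  86–141 → 56 bp
  142–148 → 7 bp
Sorted largest to smallest: 56, 51, 21, 13, 7 bp.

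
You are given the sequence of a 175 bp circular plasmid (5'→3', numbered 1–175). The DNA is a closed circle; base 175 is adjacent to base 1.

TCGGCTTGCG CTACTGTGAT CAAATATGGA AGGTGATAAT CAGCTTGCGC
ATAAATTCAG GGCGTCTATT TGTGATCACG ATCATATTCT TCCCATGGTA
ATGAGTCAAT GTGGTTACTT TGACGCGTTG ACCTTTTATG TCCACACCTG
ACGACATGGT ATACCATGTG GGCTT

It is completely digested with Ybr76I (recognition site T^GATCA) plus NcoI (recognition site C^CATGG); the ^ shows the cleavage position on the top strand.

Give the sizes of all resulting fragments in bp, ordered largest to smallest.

99, 56, 20 bp

Ybr76I sites (TGATCA) start at positions 17, 73.
Ybr76I cuts after the first base of each site, so after positions 17, 73.
The NcoI site (CCATGG) starts at position 93.
NcoI cuts after the first base of each site, so after position 93.
Combined cut positions: 17, 73, 93.
Circular molecule, 3 cuts → 3 fragments:
  18–73 → 56 bp
  74–93 → 20 bp
  94–175 then 1–17 → 82 + 17 = 99 bp
Sorted largest to smallest: 99, 56, 20 bp.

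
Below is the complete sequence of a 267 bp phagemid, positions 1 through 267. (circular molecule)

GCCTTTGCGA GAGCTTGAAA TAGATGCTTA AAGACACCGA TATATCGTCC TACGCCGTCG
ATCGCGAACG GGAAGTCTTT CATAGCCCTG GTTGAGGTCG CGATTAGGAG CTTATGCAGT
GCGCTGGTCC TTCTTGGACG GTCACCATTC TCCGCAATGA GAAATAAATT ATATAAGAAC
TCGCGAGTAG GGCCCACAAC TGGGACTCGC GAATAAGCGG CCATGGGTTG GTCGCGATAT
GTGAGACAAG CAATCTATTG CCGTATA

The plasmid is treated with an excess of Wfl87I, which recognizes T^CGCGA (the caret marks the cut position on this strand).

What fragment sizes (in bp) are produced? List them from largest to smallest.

97, 83, 36, 26, 25 bp

Wfl87I sites (TCGCGA) start at positions 62, 98, 181, 207, 232.
Wfl87I cuts after the first base of each site, so after positions 62, 98, 181, 207, 232.
Circular molecule, 5 cuts → 5 fragments:
  63–98 → 36 bp
  99–181 → 83 bp
  182–207 → 26 bp
  208–232 → 25 bp
  233–267 then 1–62 → 35 + 62 = 97 bp
Sorted largest to smallest: 97, 83, 36, 26, 25 bp.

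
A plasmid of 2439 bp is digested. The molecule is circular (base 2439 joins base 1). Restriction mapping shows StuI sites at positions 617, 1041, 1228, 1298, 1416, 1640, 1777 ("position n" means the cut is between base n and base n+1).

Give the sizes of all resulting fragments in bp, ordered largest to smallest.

Circular molecule, 7 cuts → 7 fragments:
  1041 − 617 = 424 bp
  1228 − 1041 = 187 bp
  1298 − 1228 = 70 bp
  1416 − 1298 = 118 bp
  1640 − 1416 = 224 bp
  1777 − 1640 = 137 bp
  wrap: 2439 − 1777 + 617 = 1279 bp
Sorted largest to smallest: 1279, 424, 224, 187, 137, 118, 70 bp.

1279, 424, 224, 187, 137, 118, 70 bp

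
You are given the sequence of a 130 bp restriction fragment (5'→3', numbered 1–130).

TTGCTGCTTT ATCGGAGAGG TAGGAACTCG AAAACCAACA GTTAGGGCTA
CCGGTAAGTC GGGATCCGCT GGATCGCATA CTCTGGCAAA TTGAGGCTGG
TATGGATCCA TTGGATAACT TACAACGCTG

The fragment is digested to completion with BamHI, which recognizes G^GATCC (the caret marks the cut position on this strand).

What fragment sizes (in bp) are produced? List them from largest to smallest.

62, 42, 26 bp

BamHI sites (GGATCC) start at positions 62, 104.
BamHI cuts after the first base of each site, so after positions 62, 104.
Linear molecule, 2 cuts → 3 fragments:
  1–62 → 62 bp
  63–104 → 42 bp
  105–130 → 26 bp
Sorted largest to smallest: 62, 42, 26 bp.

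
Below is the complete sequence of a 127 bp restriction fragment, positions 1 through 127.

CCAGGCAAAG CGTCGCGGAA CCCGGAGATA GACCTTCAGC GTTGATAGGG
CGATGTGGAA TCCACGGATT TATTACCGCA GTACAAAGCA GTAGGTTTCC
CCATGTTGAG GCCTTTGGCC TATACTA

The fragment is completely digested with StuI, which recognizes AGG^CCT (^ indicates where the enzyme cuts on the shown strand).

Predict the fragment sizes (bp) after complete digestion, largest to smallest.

The StuI site (AGGCCT) starts at position 109.
StuI cuts after base 3 of each site, so after position 111.
Linear molecule, 1 cut → 2 fragments:
  1–111 → 111 bp
  112–127 → 16 bp
Sorted largest to smallest: 111, 16 bp.

111, 16 bp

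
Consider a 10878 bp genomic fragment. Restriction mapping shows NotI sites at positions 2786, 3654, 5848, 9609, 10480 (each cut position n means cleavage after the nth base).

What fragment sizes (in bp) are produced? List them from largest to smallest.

3761, 2786, 2194, 871, 868, 398 bp

Linear molecule, 5 cuts → 6 fragments:
  2786 − 0 = 2786 bp
  3654 − 2786 = 868 bp
  5848 − 3654 = 2194 bp
  9609 − 5848 = 3761 bp
  10480 − 9609 = 871 bp
  10878 − 10480 = 398 bp
Sorted largest to smallest: 3761, 2786, 2194, 871, 868, 398 bp.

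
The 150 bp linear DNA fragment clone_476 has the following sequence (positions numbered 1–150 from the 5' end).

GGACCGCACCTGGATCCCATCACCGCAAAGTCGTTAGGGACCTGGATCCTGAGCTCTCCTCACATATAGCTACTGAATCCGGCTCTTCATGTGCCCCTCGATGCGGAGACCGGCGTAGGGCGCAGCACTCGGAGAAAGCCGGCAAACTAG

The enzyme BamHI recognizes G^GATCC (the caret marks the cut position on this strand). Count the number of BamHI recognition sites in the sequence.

GGATCC occurs starting at positions 12, 44.
BamHI cuts at 2 sites.

2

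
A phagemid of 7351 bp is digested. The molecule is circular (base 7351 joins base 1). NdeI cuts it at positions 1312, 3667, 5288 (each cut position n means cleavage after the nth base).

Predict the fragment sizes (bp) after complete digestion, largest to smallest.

Circular molecule, 3 cuts → 3 fragments:
  3667 − 1312 = 2355 bp
  5288 − 3667 = 1621 bp
  wrap: 7351 − 5288 + 1312 = 3375 bp
Sorted largest to smallest: 3375, 2355, 1621 bp.

3375, 2355, 1621 bp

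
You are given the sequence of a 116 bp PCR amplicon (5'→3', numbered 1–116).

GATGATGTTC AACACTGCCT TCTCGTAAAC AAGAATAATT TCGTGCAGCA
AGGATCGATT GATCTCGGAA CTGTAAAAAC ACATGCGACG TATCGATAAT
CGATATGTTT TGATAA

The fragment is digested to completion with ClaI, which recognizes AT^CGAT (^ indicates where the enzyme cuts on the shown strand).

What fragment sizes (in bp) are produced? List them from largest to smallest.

ClaI sites (ATCGAT) start at positions 54, 92, 99.
ClaI cuts after base 2 of each site, so after positions 55, 93, 100.
Linear molecule, 3 cuts → 4 fragments:
  1–55 → 55 bp
  56–93 → 38 bp
  94–100 → 7 bp
  101–116 → 16 bp
Sorted largest to smallest: 55, 38, 16, 7 bp.

55, 38, 16, 7 bp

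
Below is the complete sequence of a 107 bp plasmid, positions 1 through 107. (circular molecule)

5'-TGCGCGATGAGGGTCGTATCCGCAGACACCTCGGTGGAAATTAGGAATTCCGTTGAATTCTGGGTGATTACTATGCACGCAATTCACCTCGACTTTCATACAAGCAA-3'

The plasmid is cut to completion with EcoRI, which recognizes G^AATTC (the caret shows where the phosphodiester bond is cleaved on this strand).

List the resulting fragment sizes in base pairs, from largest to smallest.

97, 10 bp

EcoRI sites (GAATTC) start at positions 45, 55.
EcoRI cuts after the first base of each site, so after positions 45, 55.
Circular molecule, 2 cuts → 2 fragments:
  46–55 → 10 bp
  56–107 then 1–45 → 52 + 45 = 97 bp
Sorted largest to smallest: 97, 10 bp.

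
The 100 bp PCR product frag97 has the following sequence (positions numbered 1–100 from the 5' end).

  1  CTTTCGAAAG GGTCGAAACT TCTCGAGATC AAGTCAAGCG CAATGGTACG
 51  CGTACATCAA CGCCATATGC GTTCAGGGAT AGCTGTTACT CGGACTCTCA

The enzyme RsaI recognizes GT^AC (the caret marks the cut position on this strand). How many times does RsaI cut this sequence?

GTAC occurs starting at positions 46, 52.
RsaI cuts at 2 sites.

2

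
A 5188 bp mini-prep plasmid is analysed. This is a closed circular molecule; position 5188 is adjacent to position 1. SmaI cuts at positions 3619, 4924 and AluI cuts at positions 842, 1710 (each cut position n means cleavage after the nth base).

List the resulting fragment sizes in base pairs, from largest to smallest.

Combined cut positions (sorted): 842, 1710, 3619, 4924.
Circular molecule, 4 cuts → 4 fragments:
  1710 − 842 = 868 bp
  3619 − 1710 = 1909 bp
  4924 − 3619 = 1305 bp
  wrap: 5188 − 4924 + 842 = 1106 bp
Sorted largest to smallest: 1909, 1305, 1106, 868 bp.

1909, 1305, 1106, 868 bp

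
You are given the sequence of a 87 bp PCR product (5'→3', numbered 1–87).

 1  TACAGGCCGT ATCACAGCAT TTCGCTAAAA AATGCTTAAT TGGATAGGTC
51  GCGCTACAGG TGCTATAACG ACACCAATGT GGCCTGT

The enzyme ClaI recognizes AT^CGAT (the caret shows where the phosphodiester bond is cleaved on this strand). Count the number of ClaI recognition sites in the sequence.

0

No occurrence of ATCGAT is present in the sequence.
ClaI does not cut: 0 sites.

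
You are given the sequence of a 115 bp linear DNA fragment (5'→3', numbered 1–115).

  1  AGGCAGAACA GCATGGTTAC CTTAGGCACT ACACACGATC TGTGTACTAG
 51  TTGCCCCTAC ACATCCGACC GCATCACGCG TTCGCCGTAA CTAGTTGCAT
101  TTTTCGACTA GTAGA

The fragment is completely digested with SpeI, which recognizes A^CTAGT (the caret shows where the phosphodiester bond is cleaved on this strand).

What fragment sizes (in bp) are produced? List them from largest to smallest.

SpeI sites (ACTAGT) start at positions 46, 90, 107.
SpeI cuts after the first base of each site, so after positions 46, 90, 107.
Linear molecule, 3 cuts → 4 fragments:
  1–46 → 46 bp
  47–90 → 44 bp
  91–107 → 17 bp
  108–115 → 8 bp
Sorted largest to smallest: 46, 44, 17, 8 bp.

46, 44, 17, 8 bp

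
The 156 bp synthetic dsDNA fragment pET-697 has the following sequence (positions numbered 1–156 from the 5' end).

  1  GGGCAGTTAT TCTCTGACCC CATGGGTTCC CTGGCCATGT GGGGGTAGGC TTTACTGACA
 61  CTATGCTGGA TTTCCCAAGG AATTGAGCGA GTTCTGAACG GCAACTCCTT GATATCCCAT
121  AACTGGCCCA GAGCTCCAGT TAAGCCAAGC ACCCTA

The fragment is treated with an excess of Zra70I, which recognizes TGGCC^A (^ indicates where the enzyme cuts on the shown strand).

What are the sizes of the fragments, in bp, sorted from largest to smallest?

120, 36 bp

The Zra70I site (TGGCCA) starts at position 32.
Zra70I cuts after base 5 of each site (before the last base), so after position 36.
Linear molecule, 1 cut → 2 fragments:
  1–36 → 36 bp
  37–156 → 120 bp
Sorted largest to smallest: 120, 36 bp.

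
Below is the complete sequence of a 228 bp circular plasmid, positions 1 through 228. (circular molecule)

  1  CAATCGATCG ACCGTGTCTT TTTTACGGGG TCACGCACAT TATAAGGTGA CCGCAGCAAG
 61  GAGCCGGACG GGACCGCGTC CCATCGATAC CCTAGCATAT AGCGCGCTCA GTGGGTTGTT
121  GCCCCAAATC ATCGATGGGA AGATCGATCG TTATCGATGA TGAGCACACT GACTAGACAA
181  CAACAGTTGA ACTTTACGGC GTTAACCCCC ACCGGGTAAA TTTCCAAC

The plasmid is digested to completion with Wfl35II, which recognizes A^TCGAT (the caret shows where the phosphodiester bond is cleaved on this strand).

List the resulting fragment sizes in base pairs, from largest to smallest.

80, 78, 48, 12, 10 bp

Wfl35II sites (ATCGAT) start at positions 3, 83, 131, 143, 153.
Wfl35II cuts after the first base of each site, so after positions 3, 83, 131, 143, 153.
Circular molecule, 5 cuts → 5 fragments:
  4–83 → 80 bp
  84–131 → 48 bp
  132–143 → 12 bp
  144–153 → 10 bp
  154–228 then 1–3 → 75 + 3 = 78 bp
Sorted largest to smallest: 80, 78, 48, 12, 10 bp.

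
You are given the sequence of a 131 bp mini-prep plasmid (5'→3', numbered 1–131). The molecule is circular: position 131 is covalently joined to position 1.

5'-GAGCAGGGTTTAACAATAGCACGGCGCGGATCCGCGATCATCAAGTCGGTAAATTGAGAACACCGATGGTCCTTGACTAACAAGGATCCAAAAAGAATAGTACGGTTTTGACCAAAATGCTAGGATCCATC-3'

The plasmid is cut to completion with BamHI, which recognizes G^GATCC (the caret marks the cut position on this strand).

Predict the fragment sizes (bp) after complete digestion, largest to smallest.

BamHI sites (GGATCC) start at positions 28, 84, 123.
BamHI cuts after the first base of each site, so after positions 28, 84, 123.
Circular molecule, 3 cuts → 3 fragments:
  29–84 → 56 bp
  85–123 → 39 bp
  124–131 then 1–28 → 8 + 28 = 36 bp
Sorted largest to smallest: 56, 39, 36 bp.

56, 39, 36 bp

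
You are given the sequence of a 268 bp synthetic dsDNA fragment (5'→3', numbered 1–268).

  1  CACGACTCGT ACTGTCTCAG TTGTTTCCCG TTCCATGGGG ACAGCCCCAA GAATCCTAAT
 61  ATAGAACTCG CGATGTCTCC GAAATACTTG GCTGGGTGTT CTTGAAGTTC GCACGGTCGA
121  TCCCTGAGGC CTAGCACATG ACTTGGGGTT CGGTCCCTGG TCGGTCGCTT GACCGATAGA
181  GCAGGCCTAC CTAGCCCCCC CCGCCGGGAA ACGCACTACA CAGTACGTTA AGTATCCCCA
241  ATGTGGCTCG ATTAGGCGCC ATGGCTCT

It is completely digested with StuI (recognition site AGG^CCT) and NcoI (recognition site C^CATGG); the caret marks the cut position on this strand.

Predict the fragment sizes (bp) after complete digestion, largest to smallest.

StuI sites (AGGCCT) start at positions 127, 183.
StuI cuts after base 3 of each site, so after positions 129, 185.
NcoI sites (CCATGG) start at positions 33, 259.
NcoI cuts after the first base of each site, so after positions 33, 259.
Combined cut positions: 33, 129, 185, 259.
Linear molecule, 4 cuts → 5 fragments:
  1–33 → 33 bp
  34–129 → 96 bp
  130–185 → 56 bp
  186–259 → 74 bp
  260–268 → 9 bp
Sorted largest to smallest: 96, 74, 56, 33, 9 bp.

96, 74, 56, 33, 9 bp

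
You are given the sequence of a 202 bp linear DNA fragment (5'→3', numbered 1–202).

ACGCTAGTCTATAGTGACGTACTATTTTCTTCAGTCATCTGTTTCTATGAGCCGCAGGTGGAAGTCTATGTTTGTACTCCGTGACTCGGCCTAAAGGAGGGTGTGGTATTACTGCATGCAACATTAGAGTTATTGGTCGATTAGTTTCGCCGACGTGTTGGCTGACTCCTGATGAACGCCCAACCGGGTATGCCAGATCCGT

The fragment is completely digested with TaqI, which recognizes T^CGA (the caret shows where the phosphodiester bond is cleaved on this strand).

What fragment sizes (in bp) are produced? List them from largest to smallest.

137, 65 bp

The TaqI site (TCGA) starts at position 137.
TaqI cuts after the first base of each site, so after position 137.
Linear molecule, 1 cut → 2 fragments:
  1–137 → 137 bp
  138–202 → 65 bp
Sorted largest to smallest: 137, 65 bp.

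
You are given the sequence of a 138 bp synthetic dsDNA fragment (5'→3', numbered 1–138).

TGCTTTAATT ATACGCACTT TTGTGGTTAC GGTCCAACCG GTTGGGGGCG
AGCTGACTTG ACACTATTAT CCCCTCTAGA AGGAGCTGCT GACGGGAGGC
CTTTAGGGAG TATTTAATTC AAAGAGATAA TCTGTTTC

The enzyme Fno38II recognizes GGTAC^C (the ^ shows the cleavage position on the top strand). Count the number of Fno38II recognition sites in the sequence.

0

No occurrence of GGTACC is present in the sequence.
Fno38II does not cut: 0 sites.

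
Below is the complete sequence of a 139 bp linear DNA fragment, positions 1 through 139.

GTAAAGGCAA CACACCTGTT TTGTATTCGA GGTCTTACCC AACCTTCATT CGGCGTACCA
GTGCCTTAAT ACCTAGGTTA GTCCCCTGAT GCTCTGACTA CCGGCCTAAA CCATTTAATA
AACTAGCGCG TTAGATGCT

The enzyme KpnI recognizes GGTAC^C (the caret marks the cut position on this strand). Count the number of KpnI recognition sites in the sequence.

No occurrence of GGTACC is present in the sequence.
KpnI does not cut: 0 sites.

0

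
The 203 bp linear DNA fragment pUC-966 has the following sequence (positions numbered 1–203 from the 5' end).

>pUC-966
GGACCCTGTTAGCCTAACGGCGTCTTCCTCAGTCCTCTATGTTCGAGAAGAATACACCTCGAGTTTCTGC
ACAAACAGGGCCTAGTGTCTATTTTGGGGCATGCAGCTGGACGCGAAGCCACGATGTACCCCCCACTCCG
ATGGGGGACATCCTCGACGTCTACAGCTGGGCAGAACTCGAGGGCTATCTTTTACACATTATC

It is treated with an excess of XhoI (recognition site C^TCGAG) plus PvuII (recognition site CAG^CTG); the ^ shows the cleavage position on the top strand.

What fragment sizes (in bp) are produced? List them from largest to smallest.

XhoI sites (CTCGAG) start at positions 58, 177.
XhoI cuts after the first base of each site, so after positions 58, 177.
PvuII sites (CAGCTG) start at positions 104, 164.
PvuII cuts after base 3 of each site, so after positions 106, 166.
Combined cut positions: 58, 106, 166, 177.
Linear molecule, 4 cuts → 5 fragments:
  1–58 → 58 bp
  59–106 → 48 bp
  107–166 → 60 bp
  167–177 → 11 bp
  178–203 → 26 bp
Sorted largest to smallest: 60, 58, 48, 26, 11 bp.

60, 58, 48, 26, 11 bp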